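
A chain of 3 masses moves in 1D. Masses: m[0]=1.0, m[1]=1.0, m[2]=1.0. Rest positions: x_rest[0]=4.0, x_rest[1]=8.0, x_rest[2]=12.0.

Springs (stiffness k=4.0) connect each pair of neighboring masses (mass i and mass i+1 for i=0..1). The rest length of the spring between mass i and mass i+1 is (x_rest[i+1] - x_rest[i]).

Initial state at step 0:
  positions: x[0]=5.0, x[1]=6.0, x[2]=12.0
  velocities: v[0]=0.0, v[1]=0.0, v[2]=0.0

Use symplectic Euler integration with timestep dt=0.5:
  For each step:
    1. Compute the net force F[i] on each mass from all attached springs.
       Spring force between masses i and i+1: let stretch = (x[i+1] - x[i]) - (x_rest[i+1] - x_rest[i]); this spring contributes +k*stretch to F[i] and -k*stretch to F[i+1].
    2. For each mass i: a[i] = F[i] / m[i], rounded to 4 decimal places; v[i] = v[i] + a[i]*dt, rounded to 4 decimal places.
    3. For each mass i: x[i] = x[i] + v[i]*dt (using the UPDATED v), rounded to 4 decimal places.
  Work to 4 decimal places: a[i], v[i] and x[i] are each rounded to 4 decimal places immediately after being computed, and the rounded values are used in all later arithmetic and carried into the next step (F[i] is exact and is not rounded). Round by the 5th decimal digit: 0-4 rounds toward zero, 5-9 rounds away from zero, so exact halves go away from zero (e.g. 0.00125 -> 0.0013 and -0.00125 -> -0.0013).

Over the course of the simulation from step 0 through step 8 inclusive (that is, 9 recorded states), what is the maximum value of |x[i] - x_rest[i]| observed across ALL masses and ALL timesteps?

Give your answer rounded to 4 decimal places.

Answer: 3.0000

Derivation:
Step 0: x=[5.0000 6.0000 12.0000] v=[0.0000 0.0000 0.0000]
Step 1: x=[2.0000 11.0000 10.0000] v=[-6.0000 10.0000 -4.0000]
Step 2: x=[4.0000 6.0000 13.0000] v=[4.0000 -10.0000 6.0000]
Step 3: x=[4.0000 6.0000 13.0000] v=[0.0000 0.0000 0.0000]
Step 4: x=[2.0000 11.0000 10.0000] v=[-4.0000 10.0000 -6.0000]
Step 5: x=[5.0000 6.0000 12.0000] v=[6.0000 -10.0000 4.0000]
Step 6: x=[5.0000 6.0000 12.0000] v=[0.0000 0.0000 0.0000]
Step 7: x=[2.0000 11.0000 10.0000] v=[-6.0000 10.0000 -4.0000]
Step 8: x=[4.0000 6.0000 13.0000] v=[4.0000 -10.0000 6.0000]
Max displacement = 3.0000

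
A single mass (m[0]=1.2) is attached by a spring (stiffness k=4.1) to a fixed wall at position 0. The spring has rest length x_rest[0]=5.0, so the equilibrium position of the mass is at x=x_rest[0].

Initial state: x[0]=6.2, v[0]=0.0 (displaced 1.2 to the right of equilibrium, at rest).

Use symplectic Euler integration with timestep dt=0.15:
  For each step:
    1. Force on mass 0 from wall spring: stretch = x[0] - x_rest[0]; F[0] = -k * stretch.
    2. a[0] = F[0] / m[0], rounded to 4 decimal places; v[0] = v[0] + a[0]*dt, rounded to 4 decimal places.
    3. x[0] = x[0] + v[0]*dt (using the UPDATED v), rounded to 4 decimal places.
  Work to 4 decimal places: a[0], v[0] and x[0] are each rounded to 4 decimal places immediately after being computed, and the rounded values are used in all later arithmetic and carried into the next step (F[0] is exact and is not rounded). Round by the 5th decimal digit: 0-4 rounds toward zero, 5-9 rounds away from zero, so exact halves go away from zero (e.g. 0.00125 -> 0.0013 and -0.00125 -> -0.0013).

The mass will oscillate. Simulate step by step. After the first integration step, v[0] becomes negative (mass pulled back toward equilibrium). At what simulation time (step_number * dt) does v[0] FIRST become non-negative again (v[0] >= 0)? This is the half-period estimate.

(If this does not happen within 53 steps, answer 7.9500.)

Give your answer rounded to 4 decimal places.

Answer: 1.8000

Derivation:
Step 0: x=[6.2000] v=[0.0000]
Step 1: x=[6.1078] v=[-0.6150]
Step 2: x=[5.9304] v=[-1.1828]
Step 3: x=[5.6815] v=[-1.6596]
Step 4: x=[5.3802] v=[-2.0089]
Step 5: x=[5.0496] v=[-2.2038]
Step 6: x=[4.7152] v=[-2.2292]
Step 7: x=[4.4027] v=[-2.0832]
Step 8: x=[4.1361] v=[-1.7771]
Step 9: x=[3.9360] v=[-1.3343]
Step 10: x=[3.8177] v=[-0.7890]
Step 11: x=[3.7902] v=[-0.1831]
Step 12: x=[3.8557] v=[0.4369]
First v>=0 after going negative at step 12, time=1.8000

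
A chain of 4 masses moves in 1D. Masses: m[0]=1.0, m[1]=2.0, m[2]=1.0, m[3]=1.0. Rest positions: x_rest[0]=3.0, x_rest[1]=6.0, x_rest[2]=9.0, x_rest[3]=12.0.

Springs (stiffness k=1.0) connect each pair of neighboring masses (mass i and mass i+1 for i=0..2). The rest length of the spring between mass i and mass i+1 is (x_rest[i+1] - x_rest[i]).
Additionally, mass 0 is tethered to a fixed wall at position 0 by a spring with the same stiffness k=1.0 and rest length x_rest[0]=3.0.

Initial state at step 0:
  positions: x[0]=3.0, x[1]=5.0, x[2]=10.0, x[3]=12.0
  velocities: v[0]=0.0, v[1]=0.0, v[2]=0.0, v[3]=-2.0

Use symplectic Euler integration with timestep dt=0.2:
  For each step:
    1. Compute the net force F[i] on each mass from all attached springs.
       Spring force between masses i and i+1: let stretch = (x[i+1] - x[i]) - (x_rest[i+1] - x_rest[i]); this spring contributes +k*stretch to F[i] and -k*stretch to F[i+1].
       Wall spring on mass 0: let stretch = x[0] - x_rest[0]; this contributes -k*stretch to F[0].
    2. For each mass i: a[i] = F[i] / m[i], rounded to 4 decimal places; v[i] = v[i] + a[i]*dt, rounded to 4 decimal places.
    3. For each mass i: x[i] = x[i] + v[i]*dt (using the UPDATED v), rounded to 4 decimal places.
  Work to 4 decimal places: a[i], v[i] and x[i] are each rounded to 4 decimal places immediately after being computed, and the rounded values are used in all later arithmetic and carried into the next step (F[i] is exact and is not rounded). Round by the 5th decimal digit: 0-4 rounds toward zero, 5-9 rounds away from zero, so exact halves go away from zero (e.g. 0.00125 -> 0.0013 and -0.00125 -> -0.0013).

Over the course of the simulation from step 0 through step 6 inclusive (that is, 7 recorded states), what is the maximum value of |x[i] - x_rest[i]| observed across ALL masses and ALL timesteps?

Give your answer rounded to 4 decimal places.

Answer: 1.4522

Derivation:
Step 0: x=[3.0000 5.0000 10.0000 12.0000] v=[0.0000 0.0000 0.0000 -2.0000]
Step 1: x=[2.9600 5.0600 9.8800 11.6400] v=[-0.2000 0.3000 -0.6000 -1.8000]
Step 2: x=[2.8856 5.1744 9.6376 11.3296] v=[-0.3720 0.5720 -1.2120 -1.5520]
Step 3: x=[2.7873 5.3323 9.2844 11.0715] v=[-0.4914 0.7894 -1.7662 -1.2904]
Step 4: x=[2.6793 5.5183 8.8446 10.8619] v=[-0.5399 0.9301 -2.1992 -1.0478]
Step 5: x=[2.5777 5.7141 8.3524 10.6916] v=[-0.5080 0.9788 -2.4610 -0.8513]
Step 6: x=[2.4984 5.8999 7.8482 10.5478] v=[-0.3963 0.9290 -2.5208 -0.7191]
Max displacement = 1.4522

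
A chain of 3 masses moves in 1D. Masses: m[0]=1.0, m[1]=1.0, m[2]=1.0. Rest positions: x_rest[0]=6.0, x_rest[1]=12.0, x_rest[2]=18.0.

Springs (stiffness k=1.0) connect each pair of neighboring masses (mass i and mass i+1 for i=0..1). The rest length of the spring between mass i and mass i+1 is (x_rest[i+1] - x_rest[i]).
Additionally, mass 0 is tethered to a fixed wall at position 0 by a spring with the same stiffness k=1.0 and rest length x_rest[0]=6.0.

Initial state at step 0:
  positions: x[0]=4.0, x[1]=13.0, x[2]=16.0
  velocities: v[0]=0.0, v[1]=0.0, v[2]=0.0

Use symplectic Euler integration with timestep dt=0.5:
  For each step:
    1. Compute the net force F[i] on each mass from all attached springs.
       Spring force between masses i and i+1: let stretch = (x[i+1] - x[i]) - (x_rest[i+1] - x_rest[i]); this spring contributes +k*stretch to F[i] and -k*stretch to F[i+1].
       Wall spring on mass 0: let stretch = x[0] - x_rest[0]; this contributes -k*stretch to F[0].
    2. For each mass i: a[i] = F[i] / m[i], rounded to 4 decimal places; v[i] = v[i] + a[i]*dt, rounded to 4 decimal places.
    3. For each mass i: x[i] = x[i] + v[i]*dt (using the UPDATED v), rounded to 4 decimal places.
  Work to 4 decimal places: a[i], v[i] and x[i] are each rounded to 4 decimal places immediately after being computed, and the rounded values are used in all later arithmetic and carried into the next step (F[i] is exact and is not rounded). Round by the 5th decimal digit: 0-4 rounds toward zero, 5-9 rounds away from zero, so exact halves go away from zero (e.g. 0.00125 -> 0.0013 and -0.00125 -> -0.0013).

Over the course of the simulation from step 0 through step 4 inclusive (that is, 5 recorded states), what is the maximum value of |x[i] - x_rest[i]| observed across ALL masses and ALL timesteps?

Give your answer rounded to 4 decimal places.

Answer: 2.7656

Derivation:
Step 0: x=[4.0000 13.0000 16.0000] v=[0.0000 0.0000 0.0000]
Step 1: x=[5.2500 11.5000 16.7500] v=[2.5000 -3.0000 1.5000]
Step 2: x=[6.7500 9.7500 17.6875] v=[3.0000 -3.5000 1.8750]
Step 3: x=[7.3125 9.2344 18.1407] v=[1.1250 -1.0313 0.9063]
Step 4: x=[6.5274 10.4649 17.8673] v=[-1.5703 2.4609 -0.5469]
Max displacement = 2.7656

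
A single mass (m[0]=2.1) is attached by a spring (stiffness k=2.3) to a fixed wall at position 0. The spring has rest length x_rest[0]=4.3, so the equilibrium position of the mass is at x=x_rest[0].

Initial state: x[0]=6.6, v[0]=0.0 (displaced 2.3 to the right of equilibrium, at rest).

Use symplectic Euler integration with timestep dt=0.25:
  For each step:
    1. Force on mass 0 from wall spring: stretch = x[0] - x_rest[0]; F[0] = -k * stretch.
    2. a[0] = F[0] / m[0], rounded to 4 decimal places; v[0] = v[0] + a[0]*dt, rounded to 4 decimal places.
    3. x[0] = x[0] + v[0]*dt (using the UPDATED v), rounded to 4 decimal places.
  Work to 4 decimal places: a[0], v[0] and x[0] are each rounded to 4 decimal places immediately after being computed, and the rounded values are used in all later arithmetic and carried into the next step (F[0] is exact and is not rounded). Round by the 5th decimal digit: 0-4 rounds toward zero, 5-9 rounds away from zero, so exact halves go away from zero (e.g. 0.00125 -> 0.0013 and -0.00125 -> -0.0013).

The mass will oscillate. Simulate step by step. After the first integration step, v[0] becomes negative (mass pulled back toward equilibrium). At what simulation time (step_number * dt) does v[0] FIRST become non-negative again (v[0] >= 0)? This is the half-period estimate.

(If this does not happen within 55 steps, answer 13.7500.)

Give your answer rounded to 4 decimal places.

Answer: 3.0000

Derivation:
Step 0: x=[6.6000] v=[0.0000]
Step 1: x=[6.4426] v=[-0.6298]
Step 2: x=[6.1385] v=[-1.2165]
Step 3: x=[5.7085] v=[-1.7199]
Step 4: x=[5.1821] v=[-2.1056]
Step 5: x=[4.5953] v=[-2.3471]
Step 6: x=[3.9883] v=[-2.4280]
Step 7: x=[3.4026] v=[-2.3427]
Step 8: x=[2.8784] v=[-2.0970]
Step 9: x=[2.4515] v=[-1.7078]
Step 10: x=[2.1511] v=[-1.2017]
Step 11: x=[1.9978] v=[-0.6133]
Step 12: x=[2.0021] v=[0.0171]
First v>=0 after going negative at step 12, time=3.0000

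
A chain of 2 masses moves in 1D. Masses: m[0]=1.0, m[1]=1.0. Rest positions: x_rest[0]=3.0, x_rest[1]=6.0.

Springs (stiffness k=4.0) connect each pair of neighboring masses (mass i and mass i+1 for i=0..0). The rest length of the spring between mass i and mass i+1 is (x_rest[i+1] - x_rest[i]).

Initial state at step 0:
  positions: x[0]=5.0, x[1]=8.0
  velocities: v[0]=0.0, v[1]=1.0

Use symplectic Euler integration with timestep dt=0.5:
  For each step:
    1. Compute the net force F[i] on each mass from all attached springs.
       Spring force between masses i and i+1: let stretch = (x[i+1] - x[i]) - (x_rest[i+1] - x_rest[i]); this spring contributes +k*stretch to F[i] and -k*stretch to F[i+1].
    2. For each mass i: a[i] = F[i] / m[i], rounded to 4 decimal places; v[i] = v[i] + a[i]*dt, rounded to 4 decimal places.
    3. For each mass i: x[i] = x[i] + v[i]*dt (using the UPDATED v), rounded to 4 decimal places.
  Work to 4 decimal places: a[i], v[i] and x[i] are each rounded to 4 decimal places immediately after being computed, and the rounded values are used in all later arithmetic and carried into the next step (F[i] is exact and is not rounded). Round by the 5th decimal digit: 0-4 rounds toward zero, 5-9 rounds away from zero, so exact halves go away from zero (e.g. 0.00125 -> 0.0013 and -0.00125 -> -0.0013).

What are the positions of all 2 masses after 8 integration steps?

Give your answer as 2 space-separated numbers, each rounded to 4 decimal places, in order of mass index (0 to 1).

Answer: 7.0000 10.0000

Derivation:
Step 0: x=[5.0000 8.0000] v=[0.0000 1.0000]
Step 1: x=[5.0000 8.5000] v=[0.0000 1.0000]
Step 2: x=[5.5000 8.5000] v=[1.0000 0.0000]
Step 3: x=[6.0000 8.5000] v=[1.0000 0.0000]
Step 4: x=[6.0000 9.0000] v=[0.0000 1.0000]
Step 5: x=[6.0000 9.5000] v=[0.0000 1.0000]
Step 6: x=[6.5000 9.5000] v=[1.0000 0.0000]
Step 7: x=[7.0000 9.5000] v=[1.0000 0.0000]
Step 8: x=[7.0000 10.0000] v=[0.0000 1.0000]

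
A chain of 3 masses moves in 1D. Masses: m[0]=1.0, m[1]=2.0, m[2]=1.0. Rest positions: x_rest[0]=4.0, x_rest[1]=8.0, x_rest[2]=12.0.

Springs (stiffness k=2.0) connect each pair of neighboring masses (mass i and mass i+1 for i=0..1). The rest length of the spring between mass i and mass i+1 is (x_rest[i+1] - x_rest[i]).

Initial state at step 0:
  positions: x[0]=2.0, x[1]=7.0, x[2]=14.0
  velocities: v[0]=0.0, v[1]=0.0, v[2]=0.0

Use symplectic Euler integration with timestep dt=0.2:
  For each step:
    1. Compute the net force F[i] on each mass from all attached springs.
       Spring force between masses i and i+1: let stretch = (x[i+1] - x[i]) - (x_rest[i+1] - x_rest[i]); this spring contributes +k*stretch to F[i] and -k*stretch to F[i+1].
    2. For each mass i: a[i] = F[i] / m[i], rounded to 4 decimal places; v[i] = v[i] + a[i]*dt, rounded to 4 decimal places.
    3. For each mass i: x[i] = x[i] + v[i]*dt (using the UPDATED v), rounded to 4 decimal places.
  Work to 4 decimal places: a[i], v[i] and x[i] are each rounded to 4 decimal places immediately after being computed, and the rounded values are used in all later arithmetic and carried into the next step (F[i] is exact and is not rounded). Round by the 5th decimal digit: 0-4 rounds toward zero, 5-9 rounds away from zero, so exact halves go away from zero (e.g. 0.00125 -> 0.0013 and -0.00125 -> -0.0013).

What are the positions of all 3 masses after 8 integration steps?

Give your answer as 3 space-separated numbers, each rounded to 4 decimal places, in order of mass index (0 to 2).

Answer: 4.5162 7.9902 9.5033

Derivation:
Step 0: x=[2.0000 7.0000 14.0000] v=[0.0000 0.0000 0.0000]
Step 1: x=[2.0800 7.0800 13.7600] v=[0.4000 0.4000 -1.2000]
Step 2: x=[2.2400 7.2272 13.3056] v=[0.8000 0.7360 -2.2720]
Step 3: x=[2.4790 7.4180 12.6849] v=[1.1949 0.9542 -3.1034]
Step 4: x=[2.7931 7.6220 11.9629] v=[1.5705 1.0198 -3.6102]
Step 5: x=[3.1735 7.8064 11.2136] v=[1.9021 0.9222 -3.7466]
Step 6: x=[3.6046 7.9418 10.5117] v=[2.1553 0.6771 -3.5095]
Step 7: x=[4.0626 8.0065 9.9242] v=[2.2902 0.3236 -2.9375]
Step 8: x=[4.5162 7.9902 9.5033] v=[2.2678 -0.0816 -2.1046]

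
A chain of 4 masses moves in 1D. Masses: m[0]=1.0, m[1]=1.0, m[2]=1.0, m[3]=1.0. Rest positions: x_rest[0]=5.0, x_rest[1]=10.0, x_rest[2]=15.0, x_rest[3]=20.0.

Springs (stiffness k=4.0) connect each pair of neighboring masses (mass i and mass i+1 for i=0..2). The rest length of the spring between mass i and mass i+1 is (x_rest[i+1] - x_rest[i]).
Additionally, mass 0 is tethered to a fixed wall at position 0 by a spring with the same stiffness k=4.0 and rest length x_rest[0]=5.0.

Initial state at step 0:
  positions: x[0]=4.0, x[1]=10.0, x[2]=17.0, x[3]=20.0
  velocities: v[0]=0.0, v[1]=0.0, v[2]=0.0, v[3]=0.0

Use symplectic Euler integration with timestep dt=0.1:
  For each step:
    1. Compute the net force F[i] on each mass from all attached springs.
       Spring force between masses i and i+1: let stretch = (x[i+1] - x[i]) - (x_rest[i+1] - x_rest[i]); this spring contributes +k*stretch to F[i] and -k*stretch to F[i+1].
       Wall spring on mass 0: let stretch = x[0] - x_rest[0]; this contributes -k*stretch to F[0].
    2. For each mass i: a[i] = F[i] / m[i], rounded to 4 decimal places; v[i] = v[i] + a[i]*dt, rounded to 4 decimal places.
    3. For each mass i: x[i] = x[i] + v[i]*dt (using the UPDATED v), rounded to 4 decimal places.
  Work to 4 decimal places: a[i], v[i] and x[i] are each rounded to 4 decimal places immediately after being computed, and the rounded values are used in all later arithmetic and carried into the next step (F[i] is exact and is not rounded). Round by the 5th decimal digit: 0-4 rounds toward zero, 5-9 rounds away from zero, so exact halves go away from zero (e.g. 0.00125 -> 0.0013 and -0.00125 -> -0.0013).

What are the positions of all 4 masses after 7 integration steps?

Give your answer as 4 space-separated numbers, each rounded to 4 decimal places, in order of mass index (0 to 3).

Step 0: x=[4.0000 10.0000 17.0000 20.0000] v=[0.0000 0.0000 0.0000 0.0000]
Step 1: x=[4.0800 10.0400 16.8400 20.0800] v=[0.8000 0.4000 -1.6000 0.8000]
Step 2: x=[4.2352 10.1136 16.5376 20.2304] v=[1.5520 0.7360 -3.0240 1.5040]
Step 3: x=[4.4561 10.2090 16.1260 20.4331] v=[2.2093 0.9542 -4.1165 2.0269]
Step 4: x=[4.7289 10.3110 15.6500 20.6635] v=[2.7280 1.0198 -4.7605 2.3041]
Step 5: x=[5.0358 10.4033 15.1609 20.8934] v=[3.0693 0.9226 -4.8907 2.2987]
Step 6: x=[5.3560 10.4712 14.7108 21.0940] v=[3.2020 0.6786 -4.5007 2.0057]
Step 7: x=[5.6666 10.5040 14.3465 21.2392] v=[3.1057 0.3284 -3.6433 1.4524]

Answer: 5.6666 10.5040 14.3465 21.2392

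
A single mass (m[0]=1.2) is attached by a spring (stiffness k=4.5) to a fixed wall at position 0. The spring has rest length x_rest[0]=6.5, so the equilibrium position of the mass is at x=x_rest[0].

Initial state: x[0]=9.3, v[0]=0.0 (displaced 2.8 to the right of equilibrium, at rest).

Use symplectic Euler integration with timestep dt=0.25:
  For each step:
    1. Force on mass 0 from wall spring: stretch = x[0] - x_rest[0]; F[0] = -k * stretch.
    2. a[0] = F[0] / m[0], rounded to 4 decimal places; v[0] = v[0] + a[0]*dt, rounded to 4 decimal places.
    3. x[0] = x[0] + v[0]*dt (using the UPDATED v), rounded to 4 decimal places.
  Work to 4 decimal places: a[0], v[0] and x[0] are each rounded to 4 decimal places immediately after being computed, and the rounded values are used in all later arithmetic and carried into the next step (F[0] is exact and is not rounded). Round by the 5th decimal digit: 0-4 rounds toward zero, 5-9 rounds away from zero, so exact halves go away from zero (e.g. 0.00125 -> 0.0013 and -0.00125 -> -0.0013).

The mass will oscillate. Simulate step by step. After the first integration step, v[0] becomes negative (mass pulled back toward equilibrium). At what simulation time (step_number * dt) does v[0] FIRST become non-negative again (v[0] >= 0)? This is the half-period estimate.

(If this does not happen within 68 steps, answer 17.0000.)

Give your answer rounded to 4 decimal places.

Answer: 1.7500

Derivation:
Step 0: x=[9.3000] v=[0.0000]
Step 1: x=[8.6438] v=[-2.6250]
Step 2: x=[7.4851] v=[-4.6348]
Step 3: x=[6.0955] v=[-5.5583]
Step 4: x=[4.8007] v=[-5.1791]
Step 5: x=[3.9042] v=[-3.5860]
Step 6: x=[3.6161] v=[-1.1524]
Step 7: x=[4.0039] v=[1.5513]
First v>=0 after going negative at step 7, time=1.7500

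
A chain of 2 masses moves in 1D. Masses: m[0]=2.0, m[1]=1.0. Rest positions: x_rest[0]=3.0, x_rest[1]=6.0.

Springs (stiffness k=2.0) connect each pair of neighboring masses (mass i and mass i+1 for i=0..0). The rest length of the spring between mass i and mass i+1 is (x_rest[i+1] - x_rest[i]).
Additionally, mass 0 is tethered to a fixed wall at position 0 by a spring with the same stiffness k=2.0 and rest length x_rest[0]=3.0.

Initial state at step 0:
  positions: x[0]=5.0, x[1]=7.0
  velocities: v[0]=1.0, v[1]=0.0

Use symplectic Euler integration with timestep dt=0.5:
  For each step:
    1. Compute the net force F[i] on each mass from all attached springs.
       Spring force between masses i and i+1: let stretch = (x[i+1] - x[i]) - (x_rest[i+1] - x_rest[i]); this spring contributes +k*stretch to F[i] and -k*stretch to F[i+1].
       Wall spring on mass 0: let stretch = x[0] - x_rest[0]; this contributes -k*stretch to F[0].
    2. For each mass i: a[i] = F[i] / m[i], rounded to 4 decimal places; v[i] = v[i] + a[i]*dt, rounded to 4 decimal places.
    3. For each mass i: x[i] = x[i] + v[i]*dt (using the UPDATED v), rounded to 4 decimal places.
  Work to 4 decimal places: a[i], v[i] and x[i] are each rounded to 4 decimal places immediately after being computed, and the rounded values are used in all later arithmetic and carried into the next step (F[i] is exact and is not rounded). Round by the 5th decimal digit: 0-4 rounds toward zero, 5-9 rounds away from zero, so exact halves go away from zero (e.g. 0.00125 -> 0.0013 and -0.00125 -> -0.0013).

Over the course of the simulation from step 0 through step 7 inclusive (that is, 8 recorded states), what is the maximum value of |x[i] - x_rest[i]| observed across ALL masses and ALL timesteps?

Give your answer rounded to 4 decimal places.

Step 0: x=[5.0000 7.0000] v=[1.0000 0.0000]
Step 1: x=[4.7500 7.5000] v=[-0.5000 1.0000]
Step 2: x=[4.0000 8.1250] v=[-1.5000 1.2500]
Step 3: x=[3.2813 8.1875] v=[-1.4375 0.1250]
Step 4: x=[2.9688 7.2969] v=[-0.6251 -1.7812]
Step 5: x=[2.9961 5.7423] v=[0.0546 -3.1093]
Step 6: x=[2.9609 4.3146] v=[-0.0704 -2.8555]
Step 7: x=[2.5239 3.7100] v=[-0.8740 -1.2092]
Max displacement = 2.2900

Answer: 2.2900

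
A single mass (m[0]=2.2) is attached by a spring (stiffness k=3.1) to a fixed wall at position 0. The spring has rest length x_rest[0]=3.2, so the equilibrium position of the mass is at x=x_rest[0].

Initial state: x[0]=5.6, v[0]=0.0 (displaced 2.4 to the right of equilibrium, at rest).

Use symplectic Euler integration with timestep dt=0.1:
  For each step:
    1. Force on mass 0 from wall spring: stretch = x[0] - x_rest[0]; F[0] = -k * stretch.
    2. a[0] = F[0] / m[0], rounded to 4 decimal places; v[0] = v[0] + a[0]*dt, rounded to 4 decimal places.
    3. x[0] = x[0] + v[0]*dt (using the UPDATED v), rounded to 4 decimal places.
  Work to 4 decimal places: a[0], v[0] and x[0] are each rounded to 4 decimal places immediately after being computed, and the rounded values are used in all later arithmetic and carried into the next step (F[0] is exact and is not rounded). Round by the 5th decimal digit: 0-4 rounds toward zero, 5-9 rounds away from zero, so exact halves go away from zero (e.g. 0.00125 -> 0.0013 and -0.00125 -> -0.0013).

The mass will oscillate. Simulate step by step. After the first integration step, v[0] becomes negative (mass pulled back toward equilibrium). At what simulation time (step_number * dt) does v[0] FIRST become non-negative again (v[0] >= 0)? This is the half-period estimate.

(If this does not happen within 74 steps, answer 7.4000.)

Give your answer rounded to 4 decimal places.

Answer: 2.7000

Derivation:
Step 0: x=[5.6000] v=[0.0000]
Step 1: x=[5.5662] v=[-0.3382]
Step 2: x=[5.4990] v=[-0.6716]
Step 3: x=[5.3994] v=[-0.9956]
Step 4: x=[5.2689] v=[-1.3055]
Step 5: x=[5.1092] v=[-1.5970]
Step 6: x=[4.9226] v=[-1.8660]
Step 7: x=[4.7117] v=[-2.1087]
Step 8: x=[4.4795] v=[-2.3217]
Step 9: x=[4.2293] v=[-2.5020]
Step 10: x=[3.9646] v=[-2.6470]
Step 11: x=[3.6891] v=[-2.7547]
Step 12: x=[3.4067] v=[-2.8236]
Step 13: x=[3.1214] v=[-2.8527]
Step 14: x=[2.8372] v=[-2.8416]
Step 15: x=[2.5582] v=[-2.7905]
Step 16: x=[2.2882] v=[-2.7001]
Step 17: x=[2.0310] v=[-2.5716]
Step 18: x=[1.7903] v=[-2.4069]
Step 19: x=[1.5695] v=[-2.2083]
Step 20: x=[1.3716] v=[-1.9786]
Step 21: x=[1.1995] v=[-1.7210]
Step 22: x=[1.0556] v=[-1.4391]
Step 23: x=[0.9419] v=[-1.1369]
Step 24: x=[0.8600] v=[-0.8187]
Step 25: x=[0.8111] v=[-0.4890]
Step 26: x=[0.7959] v=[-0.1524]
Step 27: x=[0.8145] v=[0.1864]
First v>=0 after going negative at step 27, time=2.7000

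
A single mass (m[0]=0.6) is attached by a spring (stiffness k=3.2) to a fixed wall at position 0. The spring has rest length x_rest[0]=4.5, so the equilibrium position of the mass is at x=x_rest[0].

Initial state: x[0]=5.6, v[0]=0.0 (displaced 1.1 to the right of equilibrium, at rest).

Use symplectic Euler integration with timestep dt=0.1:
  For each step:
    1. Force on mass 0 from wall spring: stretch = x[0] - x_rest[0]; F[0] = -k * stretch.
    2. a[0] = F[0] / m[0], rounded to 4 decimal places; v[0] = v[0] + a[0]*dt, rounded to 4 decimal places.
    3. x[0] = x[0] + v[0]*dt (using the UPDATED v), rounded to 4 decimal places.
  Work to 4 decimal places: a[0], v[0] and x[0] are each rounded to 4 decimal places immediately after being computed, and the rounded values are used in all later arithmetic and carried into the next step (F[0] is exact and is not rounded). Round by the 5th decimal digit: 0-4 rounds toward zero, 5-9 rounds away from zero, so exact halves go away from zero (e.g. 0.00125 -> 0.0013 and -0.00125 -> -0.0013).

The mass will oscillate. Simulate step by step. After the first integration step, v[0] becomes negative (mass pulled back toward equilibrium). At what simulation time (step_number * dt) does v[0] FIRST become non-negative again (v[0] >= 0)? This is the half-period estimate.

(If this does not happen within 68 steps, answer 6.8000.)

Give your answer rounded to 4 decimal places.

Step 0: x=[5.6000] v=[0.0000]
Step 1: x=[5.5413] v=[-0.5867]
Step 2: x=[5.4271] v=[-1.1421]
Step 3: x=[5.2634] v=[-1.6366]
Step 4: x=[5.0590] v=[-2.0438]
Step 5: x=[4.8248] v=[-2.3419]
Step 6: x=[4.5733] v=[-2.5151]
Step 7: x=[4.3179] v=[-2.5542]
Step 8: x=[4.0722] v=[-2.4571]
Step 9: x=[3.8493] v=[-2.2289]
Step 10: x=[3.6611] v=[-1.8819]
Step 11: x=[3.5177] v=[-1.4345]
Step 12: x=[3.4266] v=[-0.9106]
Step 13: x=[3.3928] v=[-0.3381]
Step 14: x=[3.4180] v=[0.2524]
First v>=0 after going negative at step 14, time=1.4000

Answer: 1.4000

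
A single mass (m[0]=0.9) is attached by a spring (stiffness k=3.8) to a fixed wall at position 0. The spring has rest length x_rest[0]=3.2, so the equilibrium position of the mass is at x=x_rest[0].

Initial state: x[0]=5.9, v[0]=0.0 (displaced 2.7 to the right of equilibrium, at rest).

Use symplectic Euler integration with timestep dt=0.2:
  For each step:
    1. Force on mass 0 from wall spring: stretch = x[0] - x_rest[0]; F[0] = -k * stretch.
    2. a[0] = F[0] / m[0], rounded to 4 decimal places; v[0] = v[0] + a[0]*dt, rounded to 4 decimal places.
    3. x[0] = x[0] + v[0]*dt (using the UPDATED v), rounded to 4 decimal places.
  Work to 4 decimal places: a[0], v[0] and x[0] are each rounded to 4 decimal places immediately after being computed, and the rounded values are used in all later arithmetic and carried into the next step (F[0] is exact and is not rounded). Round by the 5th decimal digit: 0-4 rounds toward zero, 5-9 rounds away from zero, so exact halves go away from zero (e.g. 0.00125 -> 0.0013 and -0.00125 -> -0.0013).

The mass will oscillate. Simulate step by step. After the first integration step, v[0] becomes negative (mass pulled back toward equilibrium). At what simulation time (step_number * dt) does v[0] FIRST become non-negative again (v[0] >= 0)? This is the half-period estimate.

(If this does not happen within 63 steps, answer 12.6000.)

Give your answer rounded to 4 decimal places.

Step 0: x=[5.9000] v=[0.0000]
Step 1: x=[5.4440] v=[-2.2800]
Step 2: x=[4.6090] v=[-4.1749]
Step 3: x=[3.5361] v=[-5.3647]
Step 4: x=[2.4064] v=[-5.6485]
Step 5: x=[1.4107] v=[-4.9783]
Step 6: x=[0.7172] v=[-3.4673]
Step 7: x=[0.4431] v=[-1.3707]
Step 8: x=[0.6346] v=[0.9573]
First v>=0 after going negative at step 8, time=1.6000

Answer: 1.6000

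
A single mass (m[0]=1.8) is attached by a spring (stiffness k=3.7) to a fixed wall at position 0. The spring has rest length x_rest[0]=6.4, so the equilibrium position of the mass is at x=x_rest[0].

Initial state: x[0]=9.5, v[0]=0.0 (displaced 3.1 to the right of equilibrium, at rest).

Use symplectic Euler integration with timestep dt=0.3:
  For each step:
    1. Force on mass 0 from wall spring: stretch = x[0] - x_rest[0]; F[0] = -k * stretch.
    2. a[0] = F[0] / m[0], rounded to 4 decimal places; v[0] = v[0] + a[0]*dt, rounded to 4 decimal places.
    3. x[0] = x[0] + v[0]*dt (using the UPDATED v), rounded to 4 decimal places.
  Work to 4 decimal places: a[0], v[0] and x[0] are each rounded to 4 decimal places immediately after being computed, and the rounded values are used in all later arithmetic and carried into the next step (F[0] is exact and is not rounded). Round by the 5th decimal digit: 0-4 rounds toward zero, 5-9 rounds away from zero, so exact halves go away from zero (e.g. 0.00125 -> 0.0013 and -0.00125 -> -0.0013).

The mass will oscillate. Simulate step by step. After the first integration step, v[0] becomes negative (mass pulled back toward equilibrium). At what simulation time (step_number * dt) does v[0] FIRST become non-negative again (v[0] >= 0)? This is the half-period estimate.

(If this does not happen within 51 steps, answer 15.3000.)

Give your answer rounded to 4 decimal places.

Answer: 2.4000

Derivation:
Step 0: x=[9.5000] v=[0.0000]
Step 1: x=[8.9265] v=[-1.9117]
Step 2: x=[7.8856] v=[-3.4697]
Step 3: x=[6.5699] v=[-4.3858]
Step 4: x=[5.2227] v=[-4.4906]
Step 5: x=[4.0933] v=[-3.7646]
Step 6: x=[3.3907] v=[-2.3421]
Step 7: x=[3.2448] v=[-0.4864]
Step 8: x=[3.6826] v=[1.4593]
First v>=0 after going negative at step 8, time=2.4000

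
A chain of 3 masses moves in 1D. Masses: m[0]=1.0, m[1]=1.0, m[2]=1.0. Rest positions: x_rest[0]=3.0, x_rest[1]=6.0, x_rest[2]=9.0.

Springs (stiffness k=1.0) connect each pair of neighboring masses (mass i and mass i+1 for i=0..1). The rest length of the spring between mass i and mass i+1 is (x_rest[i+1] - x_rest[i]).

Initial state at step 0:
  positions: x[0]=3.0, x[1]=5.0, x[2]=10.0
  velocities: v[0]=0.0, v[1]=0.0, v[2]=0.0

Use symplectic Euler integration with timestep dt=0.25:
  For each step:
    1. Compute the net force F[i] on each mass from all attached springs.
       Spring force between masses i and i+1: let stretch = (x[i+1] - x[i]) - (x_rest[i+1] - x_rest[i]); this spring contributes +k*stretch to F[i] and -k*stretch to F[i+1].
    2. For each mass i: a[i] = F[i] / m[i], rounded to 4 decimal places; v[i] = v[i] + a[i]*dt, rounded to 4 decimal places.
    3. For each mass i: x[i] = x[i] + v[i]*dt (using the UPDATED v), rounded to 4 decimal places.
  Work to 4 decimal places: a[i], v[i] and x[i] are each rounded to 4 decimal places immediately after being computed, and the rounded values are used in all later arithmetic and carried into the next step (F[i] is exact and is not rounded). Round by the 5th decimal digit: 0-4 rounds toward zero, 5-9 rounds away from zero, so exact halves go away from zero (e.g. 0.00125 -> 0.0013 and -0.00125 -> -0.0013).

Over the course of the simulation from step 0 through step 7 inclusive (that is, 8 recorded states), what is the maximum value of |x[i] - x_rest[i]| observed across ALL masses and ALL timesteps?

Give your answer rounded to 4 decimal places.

Step 0: x=[3.0000 5.0000 10.0000] v=[0.0000 0.0000 0.0000]
Step 1: x=[2.9375 5.1875 9.8750] v=[-0.2500 0.7500 -0.5000]
Step 2: x=[2.8281 5.5274 9.6445] v=[-0.4375 1.3594 -0.9219]
Step 3: x=[2.6999 5.9559 9.3442] v=[-0.5127 1.7139 -1.2012]
Step 4: x=[2.5877 6.3927 9.0196] v=[-0.4487 1.7470 -1.2983]
Step 5: x=[2.5258 6.7558 8.7184] v=[-0.2475 1.4525 -1.2050]
Step 6: x=[2.5408 6.9772 8.4820] v=[0.0600 0.8857 -0.9457]
Step 7: x=[2.6456 7.0154 8.3390] v=[0.4191 0.1528 -0.5719]
Max displacement = 1.0154

Answer: 1.0154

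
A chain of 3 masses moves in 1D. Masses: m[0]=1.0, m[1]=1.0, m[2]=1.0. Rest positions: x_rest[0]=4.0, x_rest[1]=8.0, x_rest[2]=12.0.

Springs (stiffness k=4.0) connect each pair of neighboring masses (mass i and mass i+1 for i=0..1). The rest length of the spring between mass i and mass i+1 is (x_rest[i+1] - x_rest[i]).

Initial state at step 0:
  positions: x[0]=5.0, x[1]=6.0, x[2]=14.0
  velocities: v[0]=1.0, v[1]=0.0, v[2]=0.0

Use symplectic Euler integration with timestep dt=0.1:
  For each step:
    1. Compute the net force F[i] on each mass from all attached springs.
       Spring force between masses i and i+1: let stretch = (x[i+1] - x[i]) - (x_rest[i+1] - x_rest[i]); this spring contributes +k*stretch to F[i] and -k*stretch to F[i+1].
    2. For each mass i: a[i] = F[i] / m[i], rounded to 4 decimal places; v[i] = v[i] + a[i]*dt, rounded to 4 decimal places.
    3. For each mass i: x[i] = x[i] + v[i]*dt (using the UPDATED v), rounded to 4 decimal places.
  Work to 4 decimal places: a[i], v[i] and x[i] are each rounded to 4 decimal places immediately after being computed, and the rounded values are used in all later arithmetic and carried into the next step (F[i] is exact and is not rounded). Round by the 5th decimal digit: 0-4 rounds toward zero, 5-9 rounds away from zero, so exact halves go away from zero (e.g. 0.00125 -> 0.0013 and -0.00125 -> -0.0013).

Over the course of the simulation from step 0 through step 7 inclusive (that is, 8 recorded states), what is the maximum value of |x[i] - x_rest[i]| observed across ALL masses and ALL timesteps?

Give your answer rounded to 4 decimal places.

Answer: 2.5471

Derivation:
Step 0: x=[5.0000 6.0000 14.0000] v=[1.0000 0.0000 0.0000]
Step 1: x=[4.9800 6.2800 13.8400] v=[-0.2000 2.8000 -1.6000]
Step 2: x=[4.8520 6.8104 13.5376] v=[-1.2800 5.3040 -3.0240]
Step 3: x=[4.6423 7.5316 13.1261] v=[-2.0966 7.2115 -4.1149]
Step 4: x=[4.3882 8.3610 12.6508] v=[-2.5409 8.2936 -4.7527]
Step 5: x=[4.1330 9.2030 12.1639] v=[-2.5518 8.4204 -4.8686]
Step 6: x=[3.9206 9.9607 11.7186] v=[-2.1238 7.5768 -4.4530]
Step 7: x=[3.7898 10.5471 11.3630] v=[-1.3078 5.8639 -3.5562]
Max displacement = 2.5471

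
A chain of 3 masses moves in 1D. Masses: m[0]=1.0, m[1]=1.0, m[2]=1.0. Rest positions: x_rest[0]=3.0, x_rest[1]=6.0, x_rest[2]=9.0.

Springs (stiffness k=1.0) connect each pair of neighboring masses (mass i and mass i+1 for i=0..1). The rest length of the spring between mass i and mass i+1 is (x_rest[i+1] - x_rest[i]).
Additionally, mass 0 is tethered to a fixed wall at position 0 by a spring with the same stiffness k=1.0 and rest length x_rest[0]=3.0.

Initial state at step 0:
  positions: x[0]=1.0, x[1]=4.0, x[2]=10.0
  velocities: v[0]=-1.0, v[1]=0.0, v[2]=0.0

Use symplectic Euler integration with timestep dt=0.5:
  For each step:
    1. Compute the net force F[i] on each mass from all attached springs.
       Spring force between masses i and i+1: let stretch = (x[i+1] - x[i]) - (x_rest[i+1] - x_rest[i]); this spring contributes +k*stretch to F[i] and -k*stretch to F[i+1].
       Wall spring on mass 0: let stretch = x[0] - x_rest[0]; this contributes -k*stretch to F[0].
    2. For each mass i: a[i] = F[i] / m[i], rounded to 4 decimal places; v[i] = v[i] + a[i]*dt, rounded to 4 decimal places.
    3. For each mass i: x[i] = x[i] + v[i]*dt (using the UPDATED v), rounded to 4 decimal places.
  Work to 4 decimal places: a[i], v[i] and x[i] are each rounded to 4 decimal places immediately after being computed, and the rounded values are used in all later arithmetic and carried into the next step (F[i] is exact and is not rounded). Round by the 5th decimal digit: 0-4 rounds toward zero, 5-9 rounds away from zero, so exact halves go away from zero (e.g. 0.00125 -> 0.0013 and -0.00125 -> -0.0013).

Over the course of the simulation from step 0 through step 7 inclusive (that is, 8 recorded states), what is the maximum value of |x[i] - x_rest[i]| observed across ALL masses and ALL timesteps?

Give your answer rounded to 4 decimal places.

Answer: 2.3203

Derivation:
Step 0: x=[1.0000 4.0000 10.0000] v=[-1.0000 0.0000 0.0000]
Step 1: x=[1.0000 4.7500 9.2500] v=[0.0000 1.5000 -1.5000]
Step 2: x=[1.6875 5.6875 8.1250] v=[1.3750 1.8750 -2.2500]
Step 3: x=[2.9532 6.2344 7.1406] v=[2.5313 1.0938 -1.9688]
Step 4: x=[4.3009 6.1876 6.6797] v=[2.6953 -0.0937 -0.9219]
Step 5: x=[5.0450 5.7921 6.8458] v=[1.4882 -0.7910 0.3321]
Step 6: x=[4.7146 5.4733 7.4985] v=[-0.6608 -0.6377 1.3053]
Step 7: x=[3.3952 5.4711 8.3949] v=[-2.6388 -0.0045 1.7927]
Max displacement = 2.3203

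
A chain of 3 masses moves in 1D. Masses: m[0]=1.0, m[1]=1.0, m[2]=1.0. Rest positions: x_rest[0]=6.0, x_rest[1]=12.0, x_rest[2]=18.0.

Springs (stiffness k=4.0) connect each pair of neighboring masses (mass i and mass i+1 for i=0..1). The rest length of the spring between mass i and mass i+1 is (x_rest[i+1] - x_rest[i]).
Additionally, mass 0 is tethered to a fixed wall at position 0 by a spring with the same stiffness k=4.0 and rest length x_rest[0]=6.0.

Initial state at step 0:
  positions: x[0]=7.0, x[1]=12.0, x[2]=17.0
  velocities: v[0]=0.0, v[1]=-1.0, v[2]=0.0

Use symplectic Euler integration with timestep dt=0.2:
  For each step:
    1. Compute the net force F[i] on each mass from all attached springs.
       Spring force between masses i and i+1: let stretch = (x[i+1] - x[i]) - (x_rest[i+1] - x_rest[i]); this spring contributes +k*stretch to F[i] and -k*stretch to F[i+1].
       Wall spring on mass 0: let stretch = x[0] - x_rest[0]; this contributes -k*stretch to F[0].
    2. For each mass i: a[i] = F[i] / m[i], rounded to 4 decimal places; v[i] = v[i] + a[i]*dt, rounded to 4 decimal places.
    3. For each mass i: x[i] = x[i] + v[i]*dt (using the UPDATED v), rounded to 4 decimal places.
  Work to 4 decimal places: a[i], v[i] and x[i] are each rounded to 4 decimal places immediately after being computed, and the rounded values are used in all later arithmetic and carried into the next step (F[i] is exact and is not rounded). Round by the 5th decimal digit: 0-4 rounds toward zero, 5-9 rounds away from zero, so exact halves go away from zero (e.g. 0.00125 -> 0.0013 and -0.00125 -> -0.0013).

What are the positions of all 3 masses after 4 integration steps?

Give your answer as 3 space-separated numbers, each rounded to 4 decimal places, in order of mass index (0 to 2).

Step 0: x=[7.0000 12.0000 17.0000] v=[0.0000 -1.0000 0.0000]
Step 1: x=[6.6800 11.8000 17.1600] v=[-1.6000 -1.0000 0.8000]
Step 2: x=[6.1104 11.6384 17.4224] v=[-2.8480 -0.8080 1.3120]
Step 3: x=[5.4476 11.5178 17.7194] v=[-3.3139 -0.6032 1.4848]
Step 4: x=[4.8844 11.4182 17.9841] v=[-2.8158 -0.4981 1.3235]

Answer: 4.8844 11.4182 17.9841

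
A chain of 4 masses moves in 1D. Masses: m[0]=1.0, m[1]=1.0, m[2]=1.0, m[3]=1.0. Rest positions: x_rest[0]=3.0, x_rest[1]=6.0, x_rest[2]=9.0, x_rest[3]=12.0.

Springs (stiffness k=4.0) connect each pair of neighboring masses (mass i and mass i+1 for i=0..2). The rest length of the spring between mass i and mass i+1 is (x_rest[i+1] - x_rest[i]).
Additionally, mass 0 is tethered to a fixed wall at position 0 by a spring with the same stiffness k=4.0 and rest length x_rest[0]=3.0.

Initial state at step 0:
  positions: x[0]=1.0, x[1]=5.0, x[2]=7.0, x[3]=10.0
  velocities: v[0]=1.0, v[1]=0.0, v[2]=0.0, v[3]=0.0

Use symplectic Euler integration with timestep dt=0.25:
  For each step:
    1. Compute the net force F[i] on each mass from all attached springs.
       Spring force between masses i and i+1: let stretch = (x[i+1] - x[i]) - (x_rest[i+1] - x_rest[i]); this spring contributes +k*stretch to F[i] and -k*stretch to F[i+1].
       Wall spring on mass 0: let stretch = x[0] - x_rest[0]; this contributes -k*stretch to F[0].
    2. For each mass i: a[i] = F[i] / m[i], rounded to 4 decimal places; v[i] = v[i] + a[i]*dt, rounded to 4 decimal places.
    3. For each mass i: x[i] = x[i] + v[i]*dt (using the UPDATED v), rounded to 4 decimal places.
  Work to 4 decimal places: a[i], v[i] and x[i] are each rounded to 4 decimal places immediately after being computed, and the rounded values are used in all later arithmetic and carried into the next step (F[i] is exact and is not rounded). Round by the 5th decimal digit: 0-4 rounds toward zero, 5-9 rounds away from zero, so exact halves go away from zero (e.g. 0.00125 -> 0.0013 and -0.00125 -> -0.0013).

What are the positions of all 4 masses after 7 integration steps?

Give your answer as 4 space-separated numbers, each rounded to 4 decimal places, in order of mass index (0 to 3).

Answer: 2.2646 6.4628 8.9653 11.1035

Derivation:
Step 0: x=[1.0000 5.0000 7.0000 10.0000] v=[1.0000 0.0000 0.0000 0.0000]
Step 1: x=[2.0000 4.5000 7.2500 10.0000] v=[4.0000 -2.0000 1.0000 0.0000]
Step 2: x=[3.1250 4.0625 7.5000 10.0625] v=[4.5000 -1.7500 1.0000 0.2500]
Step 3: x=[3.7031 4.2500 7.5313 10.2344] v=[2.3125 0.7500 0.1250 0.6875]
Step 4: x=[3.4922 5.1211 7.4180 10.4805] v=[-0.8437 3.4844 -0.4532 0.9844]
Step 5: x=[2.8155 6.1592 7.4961 10.7110] v=[-2.7070 4.1524 0.3124 0.9219]
Step 6: x=[2.2708 6.6956 8.0437 10.8878] v=[-2.1788 2.1456 2.1904 0.7070]
Step 7: x=[2.2646 6.4628 8.9653 11.1035] v=[-0.0248 -0.9311 3.6864 0.8629]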